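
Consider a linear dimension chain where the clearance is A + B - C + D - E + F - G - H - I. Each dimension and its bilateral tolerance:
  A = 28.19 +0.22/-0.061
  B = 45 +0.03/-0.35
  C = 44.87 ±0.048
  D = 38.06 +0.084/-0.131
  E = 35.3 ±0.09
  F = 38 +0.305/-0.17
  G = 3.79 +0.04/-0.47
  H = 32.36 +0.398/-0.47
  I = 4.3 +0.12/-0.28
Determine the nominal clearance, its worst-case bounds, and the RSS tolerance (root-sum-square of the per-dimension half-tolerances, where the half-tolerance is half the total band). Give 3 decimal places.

nominal=28.630 wc=[27.222,30.627] rss=0.654

Stack each dimension's contribution:
  +A: nom +28.190 → Σnom=28.190; wc +0.220/-0.061 → slack +0.220/-0.061; half-tol=0.141, Σhalf²=0.019740
  +B: nom +45.000 → Σnom=73.190; wc +0.030/-0.350 → slack +0.250/-0.411; half-tol=0.190, Σhalf²=0.055840
  -C: nom -44.870 → Σnom=28.320; wc +0.048/-0.048 → slack +0.298/-0.459; half-tol=0.048, Σhalf²=0.058144
  +D: nom +38.060 → Σnom=66.380; wc +0.084/-0.131 → slack +0.382/-0.590; half-tol=0.108, Σhalf²=0.069701
  -E: nom -35.300 → Σnom=31.080; wc +0.090/-0.090 → slack +0.472/-0.680; half-tol=0.090, Σhalf²=0.077801
  +F: nom +38.000 → Σnom=69.080; wc +0.305/-0.170 → slack +0.777/-0.850; half-tol=0.237, Σhalf²=0.134207
  -G: nom -3.790 → Σnom=65.290; wc +0.470/-0.040 → slack +1.247/-0.890; half-tol=0.255, Σhalf²=0.199232
  -H: nom -32.360 → Σnom=32.930; wc +0.470/-0.398 → slack +1.717/-1.288; half-tol=0.434, Σhalf²=0.387588
  -I: nom -4.300 → Σnom=28.630; wc +0.280/-0.120 → slack +1.997/-1.408; half-tol=0.200, Σhalf²=0.427588
Nominal = 28.630. Worst-case = [28.630 - 1.408, 28.630 + 1.997] = [27.222, 30.627]. RSS = √0.427588 = 0.654.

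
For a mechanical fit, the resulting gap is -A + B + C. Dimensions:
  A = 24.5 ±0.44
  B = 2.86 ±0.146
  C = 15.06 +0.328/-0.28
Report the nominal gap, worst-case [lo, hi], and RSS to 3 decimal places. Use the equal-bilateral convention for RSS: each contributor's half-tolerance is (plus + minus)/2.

nominal=-6.580 wc=[-7.446,-5.666] rss=0.554

Stack each dimension's contribution:
  -A: nom -24.500 → Σnom=-24.500; wc +0.440/-0.440 → slack +0.440/-0.440; half-tol=0.440, Σhalf²=0.193600
  +B: nom +2.860 → Σnom=-21.640; wc +0.146/-0.146 → slack +0.586/-0.586; half-tol=0.146, Σhalf²=0.214916
  +C: nom +15.060 → Σnom=-6.580; wc +0.328/-0.280 → slack +0.914/-0.866; half-tol=0.304, Σhalf²=0.307332
Nominal = -6.580. Worst-case = [-6.580 - 0.866, -6.580 + 0.914] = [-7.446, -5.666]. RSS = √0.307332 = 0.554.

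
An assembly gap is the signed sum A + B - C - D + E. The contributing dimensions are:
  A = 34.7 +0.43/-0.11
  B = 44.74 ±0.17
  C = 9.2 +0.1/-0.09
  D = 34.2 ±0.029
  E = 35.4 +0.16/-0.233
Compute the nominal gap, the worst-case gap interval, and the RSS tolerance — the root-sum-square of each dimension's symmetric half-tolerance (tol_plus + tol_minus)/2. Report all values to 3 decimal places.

nominal=71.440 wc=[70.798,72.319] rss=0.388

Stack each dimension's contribution:
  +A: nom +34.700 → Σnom=34.700; wc +0.430/-0.110 → slack +0.430/-0.110; half-tol=0.270, Σhalf²=0.072900
  +B: nom +44.740 → Σnom=79.440; wc +0.170/-0.170 → slack +0.600/-0.280; half-tol=0.170, Σhalf²=0.101800
  -C: nom -9.200 → Σnom=70.240; wc +0.090/-0.100 → slack +0.690/-0.380; half-tol=0.095, Σhalf²=0.110825
  -D: nom -34.200 → Σnom=36.040; wc +0.029/-0.029 → slack +0.719/-0.409; half-tol=0.029, Σhalf²=0.111666
  +E: nom +35.400 → Σnom=71.440; wc +0.160/-0.233 → slack +0.879/-0.642; half-tol=0.197, Σhalf²=0.150278
Nominal = 71.440. Worst-case = [71.440 - 0.642, 71.440 + 0.879] = [70.798, 72.319]. RSS = √0.150278 = 0.388.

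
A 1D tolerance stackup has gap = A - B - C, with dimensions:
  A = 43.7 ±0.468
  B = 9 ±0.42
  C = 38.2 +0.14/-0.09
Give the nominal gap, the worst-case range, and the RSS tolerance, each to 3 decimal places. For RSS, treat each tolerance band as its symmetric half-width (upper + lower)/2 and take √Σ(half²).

Stack each dimension's contribution:
  +A: nom +43.700 → Σnom=43.700; wc +0.468/-0.468 → slack +0.468/-0.468; half-tol=0.468, Σhalf²=0.219024
  -B: nom -9.000 → Σnom=34.700; wc +0.420/-0.420 → slack +0.888/-0.888; half-tol=0.420, Σhalf²=0.395424
  -C: nom -38.200 → Σnom=-3.500; wc +0.090/-0.140 → slack +0.978/-1.028; half-tol=0.115, Σhalf²=0.408649
Nominal = -3.500. Worst-case = [-3.500 - 1.028, -3.500 + 0.978] = [-4.528, -2.522]. RSS = √0.408649 = 0.639.

nominal=-3.500 wc=[-4.528,-2.522] rss=0.639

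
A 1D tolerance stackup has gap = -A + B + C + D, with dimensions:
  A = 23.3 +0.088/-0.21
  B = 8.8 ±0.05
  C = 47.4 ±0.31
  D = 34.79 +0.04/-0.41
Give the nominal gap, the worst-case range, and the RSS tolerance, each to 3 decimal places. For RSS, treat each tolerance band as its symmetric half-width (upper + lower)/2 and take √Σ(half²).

Stack each dimension's contribution:
  -A: nom -23.300 → Σnom=-23.300; wc +0.210/-0.088 → slack +0.210/-0.088; half-tol=0.149, Σhalf²=0.022201
  +B: nom +8.800 → Σnom=-14.500; wc +0.050/-0.050 → slack +0.260/-0.138; half-tol=0.050, Σhalf²=0.024701
  +C: nom +47.400 → Σnom=32.900; wc +0.310/-0.310 → slack +0.570/-0.448; half-tol=0.310, Σhalf²=0.120801
  +D: nom +34.790 → Σnom=67.690; wc +0.040/-0.410 → slack +0.610/-0.858; half-tol=0.225, Σhalf²=0.171426
Nominal = 67.690. Worst-case = [67.690 - 0.858, 67.690 + 0.610] = [66.832, 68.300]. RSS = √0.171426 = 0.414.

nominal=67.690 wc=[66.832,68.300] rss=0.414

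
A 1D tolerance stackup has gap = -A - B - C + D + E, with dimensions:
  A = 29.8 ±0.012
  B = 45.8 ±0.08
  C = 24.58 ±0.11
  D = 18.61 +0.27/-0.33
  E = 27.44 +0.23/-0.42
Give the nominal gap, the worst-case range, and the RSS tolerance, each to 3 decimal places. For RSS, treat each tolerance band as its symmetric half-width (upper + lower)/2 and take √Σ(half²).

Stack each dimension's contribution:
  -A: nom -29.800 → Σnom=-29.800; wc +0.012/-0.012 → slack +0.012/-0.012; half-tol=0.012, Σhalf²=0.000144
  -B: nom -45.800 → Σnom=-75.600; wc +0.080/-0.080 → slack +0.092/-0.092; half-tol=0.080, Σhalf²=0.006544
  -C: nom -24.580 → Σnom=-100.180; wc +0.110/-0.110 → slack +0.202/-0.202; half-tol=0.110, Σhalf²=0.018644
  +D: nom +18.610 → Σnom=-81.570; wc +0.270/-0.330 → slack +0.472/-0.532; half-tol=0.300, Σhalf²=0.108644
  +E: nom +27.440 → Σnom=-54.130; wc +0.230/-0.420 → slack +0.702/-0.952; half-tol=0.325, Σhalf²=0.214269
Nominal = -54.130. Worst-case = [-54.130 - 0.952, -54.130 + 0.702] = [-55.082, -53.428]. RSS = √0.214269 = 0.463.

nominal=-54.130 wc=[-55.082,-53.428] rss=0.463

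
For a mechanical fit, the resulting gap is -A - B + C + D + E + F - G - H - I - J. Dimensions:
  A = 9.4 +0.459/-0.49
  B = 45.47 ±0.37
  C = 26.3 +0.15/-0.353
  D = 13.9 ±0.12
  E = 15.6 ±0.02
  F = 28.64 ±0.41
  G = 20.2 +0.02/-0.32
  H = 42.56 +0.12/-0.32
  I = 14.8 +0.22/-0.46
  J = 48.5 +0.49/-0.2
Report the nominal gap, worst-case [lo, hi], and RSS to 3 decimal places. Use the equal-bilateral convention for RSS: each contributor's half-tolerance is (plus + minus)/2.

nominal=-96.490 wc=[-99.072,-93.630] rss=0.959

Stack each dimension's contribution:
  -A: nom -9.400 → Σnom=-9.400; wc +0.490/-0.459 → slack +0.490/-0.459; half-tol=0.475, Σhalf²=0.225150
  -B: nom -45.470 → Σnom=-54.870; wc +0.370/-0.370 → slack +0.860/-0.829; half-tol=0.370, Σhalf²=0.362050
  +C: nom +26.300 → Σnom=-28.570; wc +0.150/-0.353 → slack +1.010/-1.182; half-tol=0.252, Σhalf²=0.425303
  +D: nom +13.900 → Σnom=-14.670; wc +0.120/-0.120 → slack +1.130/-1.302; half-tol=0.120, Σhalf²=0.439703
  +E: nom +15.600 → Σnom=0.930; wc +0.020/-0.020 → slack +1.150/-1.322; half-tol=0.020, Σhalf²=0.440103
  +F: nom +28.640 → Σnom=29.570; wc +0.410/-0.410 → slack +1.560/-1.732; half-tol=0.410, Σhalf²=0.608202
  -G: nom -20.200 → Σnom=9.370; wc +0.320/-0.020 → slack +1.880/-1.752; half-tol=0.170, Σhalf²=0.637103
  -H: nom -42.560 → Σnom=-33.190; wc +0.320/-0.120 → slack +2.200/-1.872; half-tol=0.220, Σhalf²=0.685503
  -I: nom -14.800 → Σnom=-47.990; wc +0.460/-0.220 → slack +2.660/-2.092; half-tol=0.340, Σhalf²=0.801103
  -J: nom -48.500 → Σnom=-96.490; wc +0.200/-0.490 → slack +2.860/-2.582; half-tol=0.345, Σhalf²=0.920127
Nominal = -96.490. Worst-case = [-96.490 - 2.582, -96.490 + 2.860] = [-99.072, -93.630]. RSS = √0.920127 = 0.959.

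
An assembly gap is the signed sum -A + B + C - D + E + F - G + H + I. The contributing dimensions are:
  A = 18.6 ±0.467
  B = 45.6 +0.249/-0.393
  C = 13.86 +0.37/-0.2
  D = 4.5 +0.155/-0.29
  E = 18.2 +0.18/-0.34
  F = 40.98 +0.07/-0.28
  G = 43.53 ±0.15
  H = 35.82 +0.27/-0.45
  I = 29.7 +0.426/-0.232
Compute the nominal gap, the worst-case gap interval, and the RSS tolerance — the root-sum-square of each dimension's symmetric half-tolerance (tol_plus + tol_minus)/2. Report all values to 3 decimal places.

nominal=117.530 wc=[114.863,120.002] rss=0.900

Stack each dimension's contribution:
  -A: nom -18.600 → Σnom=-18.600; wc +0.467/-0.467 → slack +0.467/-0.467; half-tol=0.467, Σhalf²=0.218089
  +B: nom +45.600 → Σnom=27.000; wc +0.249/-0.393 → slack +0.716/-0.860; half-tol=0.321, Σhalf²=0.321130
  +C: nom +13.860 → Σnom=40.860; wc +0.370/-0.200 → slack +1.086/-1.060; half-tol=0.285, Σhalf²=0.402355
  -D: nom -4.500 → Σnom=36.360; wc +0.290/-0.155 → slack +1.376/-1.215; half-tol=0.222, Σhalf²=0.451861
  +E: nom +18.200 → Σnom=54.560; wc +0.180/-0.340 → slack +1.556/-1.555; half-tol=0.260, Σhalf²=0.519461
  +F: nom +40.980 → Σnom=95.540; wc +0.070/-0.280 → slack +1.626/-1.835; half-tol=0.175, Σhalf²=0.550086
  -G: nom -43.530 → Σnom=52.010; wc +0.150/-0.150 → slack +1.776/-1.985; half-tol=0.150, Σhalf²=0.572586
  +H: nom +35.820 → Σnom=87.830; wc +0.270/-0.450 → slack +2.046/-2.435; half-tol=0.360, Σhalf²=0.702186
  +I: nom +29.700 → Σnom=117.530; wc +0.426/-0.232 → slack +2.472/-2.667; half-tol=0.329, Σhalf²=0.810427
Nominal = 117.530. Worst-case = [117.530 - 2.667, 117.530 + 2.472] = [114.863, 120.002]. RSS = √0.810427 = 0.900.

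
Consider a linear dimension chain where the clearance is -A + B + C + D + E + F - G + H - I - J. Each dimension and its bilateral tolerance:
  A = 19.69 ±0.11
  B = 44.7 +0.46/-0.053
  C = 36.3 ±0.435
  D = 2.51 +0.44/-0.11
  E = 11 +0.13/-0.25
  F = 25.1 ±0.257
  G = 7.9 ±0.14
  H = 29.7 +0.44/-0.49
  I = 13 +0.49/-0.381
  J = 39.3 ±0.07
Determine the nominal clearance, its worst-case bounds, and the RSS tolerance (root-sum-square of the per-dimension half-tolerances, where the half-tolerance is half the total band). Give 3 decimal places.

nominal=69.420 wc=[67.015,72.283] rss=0.936

Stack each dimension's contribution:
  -A: nom -19.690 → Σnom=-19.690; wc +0.110/-0.110 → slack +0.110/-0.110; half-tol=0.110, Σhalf²=0.012100
  +B: nom +44.700 → Σnom=25.010; wc +0.460/-0.053 → slack +0.570/-0.163; half-tol=0.257, Σhalf²=0.077892
  +C: nom +36.300 → Σnom=61.310; wc +0.435/-0.435 → slack +1.005/-0.598; half-tol=0.435, Σhalf²=0.267117
  +D: nom +2.510 → Σnom=63.820; wc +0.440/-0.110 → slack +1.445/-0.708; half-tol=0.275, Σhalf²=0.342742
  +E: nom +11.000 → Σnom=74.820; wc +0.130/-0.250 → slack +1.575/-0.958; half-tol=0.190, Σhalf²=0.378842
  +F: nom +25.100 → Σnom=99.920; wc +0.257/-0.257 → slack +1.832/-1.215; half-tol=0.257, Σhalf²=0.444891
  -G: nom -7.900 → Σnom=92.020; wc +0.140/-0.140 → slack +1.972/-1.355; half-tol=0.140, Σhalf²=0.464491
  +H: nom +29.700 → Σnom=121.720; wc +0.440/-0.490 → slack +2.412/-1.845; half-tol=0.465, Σhalf²=0.680716
  -I: nom -13.000 → Σnom=108.720; wc +0.381/-0.490 → slack +2.793/-2.335; half-tol=0.435, Σhalf²=0.870376
  -J: nom -39.300 → Σnom=69.420; wc +0.070/-0.070 → slack +2.863/-2.405; half-tol=0.070, Σhalf²=0.875276
Nominal = 69.420. Worst-case = [69.420 - 2.405, 69.420 + 2.863] = [67.015, 72.283]. RSS = √0.875276 = 0.936.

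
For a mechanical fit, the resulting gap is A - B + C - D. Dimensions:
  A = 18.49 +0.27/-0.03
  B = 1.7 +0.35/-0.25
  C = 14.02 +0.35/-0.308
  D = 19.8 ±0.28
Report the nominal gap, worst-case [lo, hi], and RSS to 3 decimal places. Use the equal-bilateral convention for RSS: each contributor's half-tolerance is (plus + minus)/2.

nominal=11.010 wc=[10.042,12.160] rss=0.547

Stack each dimension's contribution:
  +A: nom +18.490 → Σnom=18.490; wc +0.270/-0.030 → slack +0.270/-0.030; half-tol=0.150, Σhalf²=0.022500
  -B: nom -1.700 → Σnom=16.790; wc +0.250/-0.350 → slack +0.520/-0.380; half-tol=0.300, Σhalf²=0.112500
  +C: nom +14.020 → Σnom=30.810; wc +0.350/-0.308 → slack +0.870/-0.688; half-tol=0.329, Σhalf²=0.220741
  -D: nom -19.800 → Σnom=11.010; wc +0.280/-0.280 → slack +1.150/-0.968; half-tol=0.280, Σhalf²=0.299141
Nominal = 11.010. Worst-case = [11.010 - 0.968, 11.010 + 1.150] = [10.042, 12.160]. RSS = √0.299141 = 0.547.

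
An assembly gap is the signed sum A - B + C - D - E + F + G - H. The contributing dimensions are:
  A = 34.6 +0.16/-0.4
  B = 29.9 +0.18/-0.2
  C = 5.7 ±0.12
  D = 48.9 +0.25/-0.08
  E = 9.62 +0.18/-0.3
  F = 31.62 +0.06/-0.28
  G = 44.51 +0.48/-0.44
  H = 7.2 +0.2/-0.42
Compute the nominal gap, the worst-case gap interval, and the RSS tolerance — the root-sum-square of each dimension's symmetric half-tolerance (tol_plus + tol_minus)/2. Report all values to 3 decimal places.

Stack each dimension's contribution:
  +A: nom +34.600 → Σnom=34.600; wc +0.160/-0.400 → slack +0.160/-0.400; half-tol=0.280, Σhalf²=0.078400
  -B: nom -29.900 → Σnom=4.700; wc +0.200/-0.180 → slack +0.360/-0.580; half-tol=0.190, Σhalf²=0.114500
  +C: nom +5.700 → Σnom=10.400; wc +0.120/-0.120 → slack +0.480/-0.700; half-tol=0.120, Σhalf²=0.128900
  -D: nom -48.900 → Σnom=-38.500; wc +0.080/-0.250 → slack +0.560/-0.950; half-tol=0.165, Σhalf²=0.156125
  -E: nom -9.620 → Σnom=-48.120; wc +0.300/-0.180 → slack +0.860/-1.130; half-tol=0.240, Σhalf²=0.213725
  +F: nom +31.620 → Σnom=-16.500; wc +0.060/-0.280 → slack +0.920/-1.410; half-tol=0.170, Σhalf²=0.242625
  +G: nom +44.510 → Σnom=28.010; wc +0.480/-0.440 → slack +1.400/-1.850; half-tol=0.460, Σhalf²=0.454225
  -H: nom -7.200 → Σnom=20.810; wc +0.420/-0.200 → slack +1.820/-2.050; half-tol=0.310, Σhalf²=0.550325
Nominal = 20.810. Worst-case = [20.810 - 2.050, 20.810 + 1.820] = [18.760, 22.630]. RSS = √0.550325 = 0.742.

nominal=20.810 wc=[18.760,22.630] rss=0.742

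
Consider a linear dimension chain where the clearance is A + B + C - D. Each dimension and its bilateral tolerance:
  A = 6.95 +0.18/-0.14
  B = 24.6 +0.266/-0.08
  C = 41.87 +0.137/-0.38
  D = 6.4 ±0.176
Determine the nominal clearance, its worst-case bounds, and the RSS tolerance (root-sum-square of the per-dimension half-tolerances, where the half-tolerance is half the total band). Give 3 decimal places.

Stack each dimension's contribution:
  +A: nom +6.950 → Σnom=6.950; wc +0.180/-0.140 → slack +0.180/-0.140; half-tol=0.160, Σhalf²=0.025600
  +B: nom +24.600 → Σnom=31.550; wc +0.266/-0.080 → slack +0.446/-0.220; half-tol=0.173, Σhalf²=0.055529
  +C: nom +41.870 → Σnom=73.420; wc +0.137/-0.380 → slack +0.583/-0.600; half-tol=0.259, Σhalf²=0.122351
  -D: nom -6.400 → Σnom=67.020; wc +0.176/-0.176 → slack +0.759/-0.776; half-tol=0.176, Σhalf²=0.153327
Nominal = 67.020. Worst-case = [67.020 - 0.776, 67.020 + 0.759] = [66.244, 67.779]. RSS = √0.153327 = 0.392.

nominal=67.020 wc=[66.244,67.779] rss=0.392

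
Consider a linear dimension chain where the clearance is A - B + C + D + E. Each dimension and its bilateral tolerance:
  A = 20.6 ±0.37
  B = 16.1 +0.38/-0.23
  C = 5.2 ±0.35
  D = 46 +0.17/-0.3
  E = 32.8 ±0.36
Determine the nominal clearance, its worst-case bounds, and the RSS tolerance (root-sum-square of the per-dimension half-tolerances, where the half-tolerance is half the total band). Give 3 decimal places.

Stack each dimension's contribution:
  +A: nom +20.600 → Σnom=20.600; wc +0.370/-0.370 → slack +0.370/-0.370; half-tol=0.370, Σhalf²=0.136900
  -B: nom -16.100 → Σnom=4.500; wc +0.230/-0.380 → slack +0.600/-0.750; half-tol=0.305, Σhalf²=0.229925
  +C: nom +5.200 → Σnom=9.700; wc +0.350/-0.350 → slack +0.950/-1.100; half-tol=0.350, Σhalf²=0.352425
  +D: nom +46.000 → Σnom=55.700; wc +0.170/-0.300 → slack +1.120/-1.400; half-tol=0.235, Σhalf²=0.407650
  +E: nom +32.800 → Σnom=88.500; wc +0.360/-0.360 → slack +1.480/-1.760; half-tol=0.360, Σhalf²=0.537250
Nominal = 88.500. Worst-case = [88.500 - 1.760, 88.500 + 1.480] = [86.740, 89.980]. RSS = √0.537250 = 0.733.

nominal=88.500 wc=[86.740,89.980] rss=0.733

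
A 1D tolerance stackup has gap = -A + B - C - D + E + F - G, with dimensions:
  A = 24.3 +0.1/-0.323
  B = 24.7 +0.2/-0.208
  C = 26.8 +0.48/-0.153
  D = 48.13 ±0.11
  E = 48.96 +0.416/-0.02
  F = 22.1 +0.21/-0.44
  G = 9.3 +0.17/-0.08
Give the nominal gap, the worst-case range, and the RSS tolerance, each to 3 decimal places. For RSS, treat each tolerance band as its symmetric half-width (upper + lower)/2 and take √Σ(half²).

nominal=-12.770 wc=[-14.298,-11.278] rss=0.606

Stack each dimension's contribution:
  -A: nom -24.300 → Σnom=-24.300; wc +0.323/-0.100 → slack +0.323/-0.100; half-tol=0.212, Σhalf²=0.044732
  +B: nom +24.700 → Σnom=0.400; wc +0.200/-0.208 → slack +0.523/-0.308; half-tol=0.204, Σhalf²=0.086348
  -C: nom -26.800 → Σnom=-26.400; wc +0.153/-0.480 → slack +0.676/-0.788; half-tol=0.317, Σhalf²=0.186521
  -D: nom -48.130 → Σnom=-74.530; wc +0.110/-0.110 → slack +0.786/-0.898; half-tol=0.110, Σhalf²=0.198621
  +E: nom +48.960 → Σnom=-25.570; wc +0.416/-0.020 → slack +1.202/-0.918; half-tol=0.218, Σhalf²=0.246145
  +F: nom +22.100 → Σnom=-3.470; wc +0.210/-0.440 → slack +1.412/-1.358; half-tol=0.325, Σhalf²=0.351770
  -G: nom -9.300 → Σnom=-12.770; wc +0.080/-0.170 → slack +1.492/-1.528; half-tol=0.125, Σhalf²=0.367395
Nominal = -12.770. Worst-case = [-12.770 - 1.528, -12.770 + 1.492] = [-14.298, -11.278]. RSS = √0.367395 = 0.606.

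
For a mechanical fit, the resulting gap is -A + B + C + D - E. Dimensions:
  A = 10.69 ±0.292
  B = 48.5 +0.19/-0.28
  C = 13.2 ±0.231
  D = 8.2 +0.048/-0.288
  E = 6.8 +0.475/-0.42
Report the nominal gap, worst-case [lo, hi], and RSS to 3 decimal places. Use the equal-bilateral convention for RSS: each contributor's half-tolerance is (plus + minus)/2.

nominal=52.410 wc=[50.844,53.591] rss=0.650

Stack each dimension's contribution:
  -A: nom -10.690 → Σnom=-10.690; wc +0.292/-0.292 → slack +0.292/-0.292; half-tol=0.292, Σhalf²=0.085264
  +B: nom +48.500 → Σnom=37.810; wc +0.190/-0.280 → slack +0.482/-0.572; half-tol=0.235, Σhalf²=0.140489
  +C: nom +13.200 → Σnom=51.010; wc +0.231/-0.231 → slack +0.713/-0.803; half-tol=0.231, Σhalf²=0.193850
  +D: nom +8.200 → Σnom=59.210; wc +0.048/-0.288 → slack +0.761/-1.091; half-tol=0.168, Σhalf²=0.222074
  -E: nom -6.800 → Σnom=52.410; wc +0.420/-0.475 → slack +1.181/-1.566; half-tol=0.448, Σhalf²=0.422330
Nominal = 52.410. Worst-case = [52.410 - 1.566, 52.410 + 1.181] = [50.844, 53.591]. RSS = √0.422330 = 0.650.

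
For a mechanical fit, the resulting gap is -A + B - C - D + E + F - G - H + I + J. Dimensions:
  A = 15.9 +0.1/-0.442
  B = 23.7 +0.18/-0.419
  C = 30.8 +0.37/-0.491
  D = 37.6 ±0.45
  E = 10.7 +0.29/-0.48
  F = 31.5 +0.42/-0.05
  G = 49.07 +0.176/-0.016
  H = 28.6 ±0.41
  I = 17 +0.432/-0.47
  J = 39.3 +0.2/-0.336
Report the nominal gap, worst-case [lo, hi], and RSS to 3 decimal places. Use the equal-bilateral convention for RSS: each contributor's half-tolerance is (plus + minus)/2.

nominal=-39.770 wc=[-43.031,-36.439] rss=1.099

Stack each dimension's contribution:
  -A: nom -15.900 → Σnom=-15.900; wc +0.442/-0.100 → slack +0.442/-0.100; half-tol=0.271, Σhalf²=0.073441
  +B: nom +23.700 → Σnom=7.800; wc +0.180/-0.419 → slack +0.622/-0.519; half-tol=0.299, Σhalf²=0.163141
  -C: nom -30.800 → Σnom=-23.000; wc +0.491/-0.370 → slack +1.113/-0.889; half-tol=0.430, Σhalf²=0.348472
  -D: nom -37.600 → Σnom=-60.600; wc +0.450/-0.450 → slack +1.563/-1.339; half-tol=0.450, Σhalf²=0.550972
  +E: nom +10.700 → Σnom=-49.900; wc +0.290/-0.480 → slack +1.853/-1.819; half-tol=0.385, Σhalf²=0.699196
  +F: nom +31.500 → Σnom=-18.400; wc +0.420/-0.050 → slack +2.273/-1.869; half-tol=0.235, Σhalf²=0.754421
  -G: nom -49.070 → Σnom=-67.470; wc +0.016/-0.176 → slack +2.289/-2.045; half-tol=0.096, Σhalf²=0.763637
  -H: nom -28.600 → Σnom=-96.070; wc +0.410/-0.410 → slack +2.699/-2.455; half-tol=0.410, Σhalf²=0.931737
  +I: nom +17.000 → Σnom=-79.070; wc +0.432/-0.470 → slack +3.131/-2.925; half-tol=0.451, Σhalf²=1.135138
  +J: nom +39.300 → Σnom=-39.770; wc +0.200/-0.336 → slack +3.331/-3.261; half-tol=0.268, Σhalf²=1.206962
Nominal = -39.770. Worst-case = [-39.770 - 3.261, -39.770 + 3.331] = [-43.031, -36.439]. RSS = √1.206962 = 1.099.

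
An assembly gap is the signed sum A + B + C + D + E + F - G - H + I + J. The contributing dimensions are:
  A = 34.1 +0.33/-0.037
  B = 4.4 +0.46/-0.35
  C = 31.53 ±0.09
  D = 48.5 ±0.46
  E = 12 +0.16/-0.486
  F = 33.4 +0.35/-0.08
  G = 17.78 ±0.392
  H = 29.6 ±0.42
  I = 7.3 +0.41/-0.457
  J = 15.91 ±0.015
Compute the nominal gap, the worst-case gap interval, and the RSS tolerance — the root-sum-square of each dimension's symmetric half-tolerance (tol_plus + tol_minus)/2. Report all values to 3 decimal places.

nominal=139.760 wc=[136.973,142.847] rss=1.042

Stack each dimension's contribution:
  +A: nom +34.100 → Σnom=34.100; wc +0.330/-0.037 → slack +0.330/-0.037; half-tol=0.183, Σhalf²=0.033672
  +B: nom +4.400 → Σnom=38.500; wc +0.460/-0.350 → slack +0.790/-0.387; half-tol=0.405, Σhalf²=0.197697
  +C: nom +31.530 → Σnom=70.030; wc +0.090/-0.090 → slack +0.880/-0.477; half-tol=0.090, Σhalf²=0.205797
  +D: nom +48.500 → Σnom=118.530; wc +0.460/-0.460 → slack +1.340/-0.937; half-tol=0.460, Σhalf²=0.417397
  +E: nom +12.000 → Σnom=130.530; wc +0.160/-0.486 → slack +1.500/-1.423; half-tol=0.323, Σhalf²=0.521726
  +F: nom +33.400 → Σnom=163.930; wc +0.350/-0.080 → slack +1.850/-1.503; half-tol=0.215, Σhalf²=0.567951
  -G: nom -17.780 → Σnom=146.150; wc +0.392/-0.392 → slack +2.242/-1.895; half-tol=0.392, Σhalf²=0.721615
  -H: nom -29.600 → Σnom=116.550; wc +0.420/-0.420 → slack +2.662/-2.315; half-tol=0.420, Σhalf²=0.898015
  +I: nom +7.300 → Σnom=123.850; wc +0.410/-0.457 → slack +3.072/-2.772; half-tol=0.433, Σhalf²=1.085938
  +J: nom +15.910 → Σnom=139.760; wc +0.015/-0.015 → slack +3.087/-2.787; half-tol=0.015, Σhalf²=1.086162
Nominal = 139.760. Worst-case = [139.760 - 2.787, 139.760 + 3.087] = [136.973, 142.847]. RSS = √1.086162 = 1.042.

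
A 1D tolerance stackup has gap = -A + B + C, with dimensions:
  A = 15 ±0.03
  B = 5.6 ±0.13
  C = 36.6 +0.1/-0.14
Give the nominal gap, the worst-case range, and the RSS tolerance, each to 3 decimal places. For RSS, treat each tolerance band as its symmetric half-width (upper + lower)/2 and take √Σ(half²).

nominal=27.200 wc=[26.900,27.460] rss=0.179

Stack each dimension's contribution:
  -A: nom -15.000 → Σnom=-15.000; wc +0.030/-0.030 → slack +0.030/-0.030; half-tol=0.030, Σhalf²=0.000900
  +B: nom +5.600 → Σnom=-9.400; wc +0.130/-0.130 → slack +0.160/-0.160; half-tol=0.130, Σhalf²=0.017800
  +C: nom +36.600 → Σnom=27.200; wc +0.100/-0.140 → slack +0.260/-0.300; half-tol=0.120, Σhalf²=0.032200
Nominal = 27.200. Worst-case = [27.200 - 0.300, 27.200 + 0.260] = [26.900, 27.460]. RSS = √0.032200 = 0.179.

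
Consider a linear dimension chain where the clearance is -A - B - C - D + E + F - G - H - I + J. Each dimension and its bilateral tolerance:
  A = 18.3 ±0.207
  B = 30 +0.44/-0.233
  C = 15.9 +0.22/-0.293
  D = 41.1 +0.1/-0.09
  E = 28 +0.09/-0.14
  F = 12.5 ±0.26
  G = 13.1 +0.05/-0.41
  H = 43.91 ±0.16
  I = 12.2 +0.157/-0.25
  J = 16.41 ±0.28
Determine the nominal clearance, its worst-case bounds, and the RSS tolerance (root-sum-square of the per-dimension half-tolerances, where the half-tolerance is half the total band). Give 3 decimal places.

nominal=-117.600 wc=[-119.614,-115.327] rss=0.714

Stack each dimension's contribution:
  -A: nom -18.300 → Σnom=-18.300; wc +0.207/-0.207 → slack +0.207/-0.207; half-tol=0.207, Σhalf²=0.042849
  -B: nom -30.000 → Σnom=-48.300; wc +0.233/-0.440 → slack +0.440/-0.647; half-tol=0.337, Σhalf²=0.156081
  -C: nom -15.900 → Σnom=-64.200; wc +0.293/-0.220 → slack +0.733/-0.867; half-tol=0.257, Σhalf²=0.221874
  -D: nom -41.100 → Σnom=-105.300; wc +0.090/-0.100 → slack +0.823/-0.967; half-tol=0.095, Σhalf²=0.230899
  +E: nom +28.000 → Σnom=-77.300; wc +0.090/-0.140 → slack +0.913/-1.107; half-tol=0.115, Σhalf²=0.244123
  +F: nom +12.500 → Σnom=-64.800; wc +0.260/-0.260 → slack +1.173/-1.367; half-tol=0.260, Σhalf²=0.311723
  -G: nom -13.100 → Σnom=-77.900; wc +0.410/-0.050 → slack +1.583/-1.417; half-tol=0.230, Σhalf²=0.364623
  -H: nom -43.910 → Σnom=-121.810; wc +0.160/-0.160 → slack +1.743/-1.577; half-tol=0.160, Σhalf²=0.390224
  -I: nom -12.200 → Σnom=-134.010; wc +0.250/-0.157 → slack +1.993/-1.734; half-tol=0.204, Σhalf²=0.431636
  +J: nom +16.410 → Σnom=-117.600; wc +0.280/-0.280 → slack +2.273/-2.014; half-tol=0.280, Σhalf²=0.510036
Nominal = -117.600. Worst-case = [-117.600 - 2.014, -117.600 + 2.273] = [-119.614, -115.327]. RSS = √0.510036 = 0.714.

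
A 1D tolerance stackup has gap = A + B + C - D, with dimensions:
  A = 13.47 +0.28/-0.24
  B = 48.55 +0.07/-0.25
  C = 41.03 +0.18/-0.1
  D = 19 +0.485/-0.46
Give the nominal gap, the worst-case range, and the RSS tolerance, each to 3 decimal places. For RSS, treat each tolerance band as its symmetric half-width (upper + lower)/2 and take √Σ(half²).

nominal=84.050 wc=[82.975,85.040] rss=0.580

Stack each dimension's contribution:
  +A: nom +13.470 → Σnom=13.470; wc +0.280/-0.240 → slack +0.280/-0.240; half-tol=0.260, Σhalf²=0.067600
  +B: nom +48.550 → Σnom=62.020; wc +0.070/-0.250 → slack +0.350/-0.490; half-tol=0.160, Σhalf²=0.093200
  +C: nom +41.030 → Σnom=103.050; wc +0.180/-0.100 → slack +0.530/-0.590; half-tol=0.140, Σhalf²=0.112800
  -D: nom -19.000 → Σnom=84.050; wc +0.460/-0.485 → slack +0.990/-1.075; half-tol=0.473, Σhalf²=0.336056
Nominal = 84.050. Worst-case = [84.050 - 1.075, 84.050 + 0.990] = [82.975, 85.040]. RSS = √0.336056 = 0.580.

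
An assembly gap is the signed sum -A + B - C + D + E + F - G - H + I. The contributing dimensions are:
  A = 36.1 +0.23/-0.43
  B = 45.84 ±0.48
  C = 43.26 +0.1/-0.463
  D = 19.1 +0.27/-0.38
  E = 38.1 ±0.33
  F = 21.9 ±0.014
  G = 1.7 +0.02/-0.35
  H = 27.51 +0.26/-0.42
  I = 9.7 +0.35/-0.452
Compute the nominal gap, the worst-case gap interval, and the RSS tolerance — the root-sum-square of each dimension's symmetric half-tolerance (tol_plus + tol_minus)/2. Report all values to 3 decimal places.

Stack each dimension's contribution:
  -A: nom -36.100 → Σnom=-36.100; wc +0.430/-0.230 → slack +0.430/-0.230; half-tol=0.330, Σhalf²=0.108900
  +B: nom +45.840 → Σnom=9.740; wc +0.480/-0.480 → slack +0.910/-0.710; half-tol=0.480, Σhalf²=0.339300
  -C: nom -43.260 → Σnom=-33.520; wc +0.463/-0.100 → slack +1.373/-0.810; half-tol=0.282, Σhalf²=0.418542
  +D: nom +19.100 → Σnom=-14.420; wc +0.270/-0.380 → slack +1.643/-1.190; half-tol=0.325, Σhalf²=0.524167
  +E: nom +38.100 → Σnom=23.680; wc +0.330/-0.330 → slack +1.973/-1.520; half-tol=0.330, Σhalf²=0.633067
  +F: nom +21.900 → Σnom=45.580; wc +0.014/-0.014 → slack +1.987/-1.534; half-tol=0.014, Σhalf²=0.633263
  -G: nom -1.700 → Σnom=43.880; wc +0.350/-0.020 → slack +2.337/-1.554; half-tol=0.185, Σhalf²=0.667488
  -H: nom -27.510 → Σnom=16.370; wc +0.420/-0.260 → slack +2.757/-1.814; half-tol=0.340, Σhalf²=0.783088
  +I: nom +9.700 → Σnom=26.070; wc +0.350/-0.452 → slack +3.107/-2.266; half-tol=0.401, Σhalf²=0.943889
Nominal = 26.070. Worst-case = [26.070 - 2.266, 26.070 + 3.107] = [23.804, 29.177]. RSS = √0.943889 = 0.972.

nominal=26.070 wc=[23.804,29.177] rss=0.972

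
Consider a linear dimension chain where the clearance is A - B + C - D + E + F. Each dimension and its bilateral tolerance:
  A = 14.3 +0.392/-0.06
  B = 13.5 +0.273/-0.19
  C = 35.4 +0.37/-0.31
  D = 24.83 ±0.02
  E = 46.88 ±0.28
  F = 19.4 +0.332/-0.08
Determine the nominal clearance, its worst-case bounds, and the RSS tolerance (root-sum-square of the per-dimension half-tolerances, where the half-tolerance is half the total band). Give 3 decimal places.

nominal=77.650 wc=[76.627,79.234] rss=0.584

Stack each dimension's contribution:
  +A: nom +14.300 → Σnom=14.300; wc +0.392/-0.060 → slack +0.392/-0.060; half-tol=0.226, Σhalf²=0.051076
  -B: nom -13.500 → Σnom=0.800; wc +0.190/-0.273 → slack +0.582/-0.333; half-tol=0.232, Σhalf²=0.104668
  +C: nom +35.400 → Σnom=36.200; wc +0.370/-0.310 → slack +0.952/-0.643; half-tol=0.340, Σhalf²=0.220268
  -D: nom -24.830 → Σnom=11.370; wc +0.020/-0.020 → slack +0.972/-0.663; half-tol=0.020, Σhalf²=0.220668
  +E: nom +46.880 → Σnom=58.250; wc +0.280/-0.280 → slack +1.252/-0.943; half-tol=0.280, Σhalf²=0.299068
  +F: nom +19.400 → Σnom=77.650; wc +0.332/-0.080 → slack +1.584/-1.023; half-tol=0.206, Σhalf²=0.341504
Nominal = 77.650. Worst-case = [77.650 - 1.023, 77.650 + 1.584] = [76.627, 79.234]. RSS = √0.341504 = 0.584.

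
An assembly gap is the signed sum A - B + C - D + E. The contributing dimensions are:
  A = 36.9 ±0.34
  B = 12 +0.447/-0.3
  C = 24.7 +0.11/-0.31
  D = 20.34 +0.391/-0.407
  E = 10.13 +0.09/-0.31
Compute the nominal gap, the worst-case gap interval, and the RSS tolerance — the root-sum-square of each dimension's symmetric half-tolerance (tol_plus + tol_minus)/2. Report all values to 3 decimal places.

nominal=39.390 wc=[37.592,40.637] rss=0.706

Stack each dimension's contribution:
  +A: nom +36.900 → Σnom=36.900; wc +0.340/-0.340 → slack +0.340/-0.340; half-tol=0.340, Σhalf²=0.115600
  -B: nom -12.000 → Σnom=24.900; wc +0.300/-0.447 → slack +0.640/-0.787; half-tol=0.373, Σhalf²=0.255102
  +C: nom +24.700 → Σnom=49.600; wc +0.110/-0.310 → slack +0.750/-1.097; half-tol=0.210, Σhalf²=0.299202
  -D: nom -20.340 → Σnom=29.260; wc +0.407/-0.391 → slack +1.157/-1.488; half-tol=0.399, Σhalf²=0.458403
  +E: nom +10.130 → Σnom=39.390; wc +0.090/-0.310 → slack +1.247/-1.798; half-tol=0.200, Σhalf²=0.498403
Nominal = 39.390. Worst-case = [39.390 - 1.798, 39.390 + 1.247] = [37.592, 40.637]. RSS = √0.498403 = 0.706.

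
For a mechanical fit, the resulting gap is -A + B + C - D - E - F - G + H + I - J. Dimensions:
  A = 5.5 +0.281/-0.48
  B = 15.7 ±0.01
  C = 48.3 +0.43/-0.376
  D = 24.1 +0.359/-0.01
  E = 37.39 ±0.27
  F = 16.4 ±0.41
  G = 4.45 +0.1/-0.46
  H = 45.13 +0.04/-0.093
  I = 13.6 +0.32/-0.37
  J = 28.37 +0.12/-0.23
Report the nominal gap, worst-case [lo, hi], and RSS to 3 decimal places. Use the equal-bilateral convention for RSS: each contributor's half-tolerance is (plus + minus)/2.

Stack each dimension's contribution:
  -A: nom -5.500 → Σnom=-5.500; wc +0.480/-0.281 → slack +0.480/-0.281; half-tol=0.381, Σhalf²=0.144780
  +B: nom +15.700 → Σnom=10.200; wc +0.010/-0.010 → slack +0.490/-0.291; half-tol=0.010, Σhalf²=0.144880
  +C: nom +48.300 → Σnom=58.500; wc +0.430/-0.376 → slack +0.920/-0.667; half-tol=0.403, Σhalf²=0.307289
  -D: nom -24.100 → Σnom=34.400; wc +0.010/-0.359 → slack +0.930/-1.026; half-tol=0.184, Σhalf²=0.341330
  -E: nom -37.390 → Σnom=-2.990; wc +0.270/-0.270 → slack +1.200/-1.296; half-tol=0.270, Σhalf²=0.414230
  -F: nom -16.400 → Σnom=-19.390; wc +0.410/-0.410 → slack +1.610/-1.706; half-tol=0.410, Σhalf²=0.582329
  -G: nom -4.450 → Σnom=-23.840; wc +0.460/-0.100 → slack +2.070/-1.806; half-tol=0.280, Σhalf²=0.660729
  +H: nom +45.130 → Σnom=21.290; wc +0.040/-0.093 → slack +2.110/-1.899; half-tol=0.067, Σhalf²=0.665152
  +I: nom +13.600 → Σnom=34.890; wc +0.320/-0.370 → slack +2.430/-2.269; half-tol=0.345, Σhalf²=0.784177
  -J: nom -28.370 → Σnom=6.520; wc +0.230/-0.120 → slack +2.660/-2.389; half-tol=0.175, Σhalf²=0.814802
Nominal = 6.520. Worst-case = [6.520 - 2.389, 6.520 + 2.660] = [4.131, 9.180]. RSS = √0.814802 = 0.903.

nominal=6.520 wc=[4.131,9.180] rss=0.903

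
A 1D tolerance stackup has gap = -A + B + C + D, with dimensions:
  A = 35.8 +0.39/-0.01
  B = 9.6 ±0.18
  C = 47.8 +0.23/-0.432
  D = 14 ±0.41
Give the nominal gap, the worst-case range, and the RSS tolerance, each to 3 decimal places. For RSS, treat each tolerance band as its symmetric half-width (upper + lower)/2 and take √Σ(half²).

Stack each dimension's contribution:
  -A: nom -35.800 → Σnom=-35.800; wc +0.010/-0.390 → slack +0.010/-0.390; half-tol=0.200, Σhalf²=0.040000
  +B: nom +9.600 → Σnom=-26.200; wc +0.180/-0.180 → slack +0.190/-0.570; half-tol=0.180, Σhalf²=0.072400
  +C: nom +47.800 → Σnom=21.600; wc +0.230/-0.432 → slack +0.420/-1.002; half-tol=0.331, Σhalf²=0.181961
  +D: nom +14.000 → Σnom=35.600; wc +0.410/-0.410 → slack +0.830/-1.412; half-tol=0.410, Σhalf²=0.350061
Nominal = 35.600. Worst-case = [35.600 - 1.412, 35.600 + 0.830] = [34.188, 36.430]. RSS = √0.350061 = 0.592.

nominal=35.600 wc=[34.188,36.430] rss=0.592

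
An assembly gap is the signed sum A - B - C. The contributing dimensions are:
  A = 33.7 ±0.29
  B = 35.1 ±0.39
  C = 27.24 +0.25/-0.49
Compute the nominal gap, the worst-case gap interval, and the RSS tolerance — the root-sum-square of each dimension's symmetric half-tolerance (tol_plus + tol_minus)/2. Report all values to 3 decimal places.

Stack each dimension's contribution:
  +A: nom +33.700 → Σnom=33.700; wc +0.290/-0.290 → slack +0.290/-0.290; half-tol=0.290, Σhalf²=0.084100
  -B: nom -35.100 → Σnom=-1.400; wc +0.390/-0.390 → slack +0.680/-0.680; half-tol=0.390, Σhalf²=0.236200
  -C: nom -27.240 → Σnom=-28.640; wc +0.490/-0.250 → slack +1.170/-0.930; half-tol=0.370, Σhalf²=0.373100
Nominal = -28.640. Worst-case = [-28.640 - 0.930, -28.640 + 1.170] = [-29.570, -27.470]. RSS = √0.373100 = 0.611.

nominal=-28.640 wc=[-29.570,-27.470] rss=0.611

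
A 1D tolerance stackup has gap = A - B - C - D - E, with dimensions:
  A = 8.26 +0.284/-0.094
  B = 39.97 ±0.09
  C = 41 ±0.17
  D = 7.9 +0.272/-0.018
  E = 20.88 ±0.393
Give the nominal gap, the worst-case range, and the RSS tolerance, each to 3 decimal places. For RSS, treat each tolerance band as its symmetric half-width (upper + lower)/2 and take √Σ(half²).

nominal=-101.490 wc=[-102.509,-100.535] rss=0.498

Stack each dimension's contribution:
  +A: nom +8.260 → Σnom=8.260; wc +0.284/-0.094 → slack +0.284/-0.094; half-tol=0.189, Σhalf²=0.035721
  -B: nom -39.970 → Σnom=-31.710; wc +0.090/-0.090 → slack +0.374/-0.184; half-tol=0.090, Σhalf²=0.043821
  -C: nom -41.000 → Σnom=-72.710; wc +0.170/-0.170 → slack +0.544/-0.354; half-tol=0.170, Σhalf²=0.072721
  -D: nom -7.900 → Σnom=-80.610; wc +0.018/-0.272 → slack +0.562/-0.626; half-tol=0.145, Σhalf²=0.093746
  -E: nom -20.880 → Σnom=-101.490; wc +0.393/-0.393 → slack +0.955/-1.019; half-tol=0.393, Σhalf²=0.248195
Nominal = -101.490. Worst-case = [-101.490 - 1.019, -101.490 + 0.955] = [-102.509, -100.535]. RSS = √0.248195 = 0.498.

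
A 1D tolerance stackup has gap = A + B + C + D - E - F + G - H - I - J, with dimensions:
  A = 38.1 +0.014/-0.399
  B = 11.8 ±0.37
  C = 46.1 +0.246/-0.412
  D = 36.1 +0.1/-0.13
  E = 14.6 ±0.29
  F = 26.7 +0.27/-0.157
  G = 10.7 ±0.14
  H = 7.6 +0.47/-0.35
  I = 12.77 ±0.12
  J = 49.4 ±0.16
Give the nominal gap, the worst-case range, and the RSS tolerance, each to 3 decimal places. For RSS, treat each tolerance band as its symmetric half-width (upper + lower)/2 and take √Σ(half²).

nominal=31.730 wc=[28.969,33.677] rss=0.811

Stack each dimension's contribution:
  +A: nom +38.100 → Σnom=38.100; wc +0.014/-0.399 → slack +0.014/-0.399; half-tol=0.207, Σhalf²=0.042642
  +B: nom +11.800 → Σnom=49.900; wc +0.370/-0.370 → slack +0.384/-0.769; half-tol=0.370, Σhalf²=0.179542
  +C: nom +46.100 → Σnom=96.000; wc +0.246/-0.412 → slack +0.630/-1.181; half-tol=0.329, Σhalf²=0.287783
  +D: nom +36.100 → Σnom=132.100; wc +0.100/-0.130 → slack +0.730/-1.311; half-tol=0.115, Σhalf²=0.301008
  -E: nom -14.600 → Σnom=117.500; wc +0.290/-0.290 → slack +1.020/-1.601; half-tol=0.290, Σhalf²=0.385108
  -F: nom -26.700 → Σnom=90.800; wc +0.157/-0.270 → slack +1.177/-1.871; half-tol=0.214, Σhalf²=0.430690
  +G: nom +10.700 → Σnom=101.500; wc +0.140/-0.140 → slack +1.317/-2.011; half-tol=0.140, Σhalf²=0.450290
  -H: nom -7.600 → Σnom=93.900; wc +0.350/-0.470 → slack +1.667/-2.481; half-tol=0.410, Σhalf²=0.618390
  -I: nom -12.770 → Σnom=81.130; wc +0.120/-0.120 → slack +1.787/-2.601; half-tol=0.120, Σhalf²=0.632790
  -J: nom -49.400 → Σnom=31.730; wc +0.160/-0.160 → slack +1.947/-2.761; half-tol=0.160, Σhalf²=0.658390
Nominal = 31.730. Worst-case = [31.730 - 2.761, 31.730 + 1.947] = [28.969, 33.677]. RSS = √0.658390 = 0.811.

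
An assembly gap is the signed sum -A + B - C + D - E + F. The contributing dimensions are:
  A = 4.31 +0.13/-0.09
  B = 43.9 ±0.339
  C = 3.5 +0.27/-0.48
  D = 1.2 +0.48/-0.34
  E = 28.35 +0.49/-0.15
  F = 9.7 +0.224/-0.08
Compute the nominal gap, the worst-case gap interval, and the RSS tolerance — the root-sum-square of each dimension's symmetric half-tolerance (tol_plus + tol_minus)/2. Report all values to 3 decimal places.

Stack each dimension's contribution:
  -A: nom -4.310 → Σnom=-4.310; wc +0.090/-0.130 → slack +0.090/-0.130; half-tol=0.110, Σhalf²=0.012100
  +B: nom +43.900 → Σnom=39.590; wc +0.339/-0.339 → slack +0.429/-0.469; half-tol=0.339, Σhalf²=0.127021
  -C: nom -3.500 → Σnom=36.090; wc +0.480/-0.270 → slack +0.909/-0.739; half-tol=0.375, Σhalf²=0.267646
  +D: nom +1.200 → Σnom=37.290; wc +0.480/-0.340 → slack +1.389/-1.079; half-tol=0.410, Σhalf²=0.435746
  -E: nom -28.350 → Σnom=8.940; wc +0.150/-0.490 → slack +1.539/-1.569; half-tol=0.320, Σhalf²=0.538146
  +F: nom +9.700 → Σnom=18.640; wc +0.224/-0.080 → slack +1.763/-1.649; half-tol=0.152, Σhalf²=0.561250
Nominal = 18.640. Worst-case = [18.640 - 1.649, 18.640 + 1.763] = [16.991, 20.403]. RSS = √0.561250 = 0.749.

nominal=18.640 wc=[16.991,20.403] rss=0.749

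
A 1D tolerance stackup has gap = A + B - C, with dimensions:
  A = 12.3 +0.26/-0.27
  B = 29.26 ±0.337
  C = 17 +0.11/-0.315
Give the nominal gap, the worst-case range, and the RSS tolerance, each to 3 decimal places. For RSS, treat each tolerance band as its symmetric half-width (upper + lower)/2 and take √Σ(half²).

nominal=24.560 wc=[23.843,25.472] rss=0.478

Stack each dimension's contribution:
  +A: nom +12.300 → Σnom=12.300; wc +0.260/-0.270 → slack +0.260/-0.270; half-tol=0.265, Σhalf²=0.070225
  +B: nom +29.260 → Σnom=41.560; wc +0.337/-0.337 → slack +0.597/-0.607; half-tol=0.337, Σhalf²=0.183794
  -C: nom -17.000 → Σnom=24.560; wc +0.315/-0.110 → slack +0.912/-0.717; half-tol=0.212, Σhalf²=0.228950
Nominal = 24.560. Worst-case = [24.560 - 0.717, 24.560 + 0.912] = [23.843, 25.472]. RSS = √0.228950 = 0.478.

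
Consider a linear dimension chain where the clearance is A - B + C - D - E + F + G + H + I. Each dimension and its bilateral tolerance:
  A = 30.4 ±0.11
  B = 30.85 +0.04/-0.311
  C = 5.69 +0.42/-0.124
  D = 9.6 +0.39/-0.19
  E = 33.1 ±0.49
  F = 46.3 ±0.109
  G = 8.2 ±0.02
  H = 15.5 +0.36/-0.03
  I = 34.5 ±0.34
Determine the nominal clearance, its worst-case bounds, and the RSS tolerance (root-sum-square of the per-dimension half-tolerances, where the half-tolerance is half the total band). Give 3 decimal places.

Stack each dimension's contribution:
  +A: nom +30.400 → Σnom=30.400; wc +0.110/-0.110 → slack +0.110/-0.110; half-tol=0.110, Σhalf²=0.012100
  -B: nom -30.850 → Σnom=-0.450; wc +0.311/-0.040 → slack +0.421/-0.150; half-tol=0.175, Σhalf²=0.042900
  +C: nom +5.690 → Σnom=5.240; wc +0.420/-0.124 → slack +0.841/-0.274; half-tol=0.272, Σhalf²=0.116884
  -D: nom -9.600 → Σnom=-4.360; wc +0.190/-0.390 → slack +1.031/-0.664; half-tol=0.290, Σhalf²=0.200984
  -E: nom -33.100 → Σnom=-37.460; wc +0.490/-0.490 → slack +1.521/-1.154; half-tol=0.490, Σhalf²=0.441084
  +F: nom +46.300 → Σnom=8.840; wc +0.109/-0.109 → slack +1.630/-1.263; half-tol=0.109, Σhalf²=0.452965
  +G: nom +8.200 → Σnom=17.040; wc +0.020/-0.020 → slack +1.650/-1.283; half-tol=0.020, Σhalf²=0.453365
  +H: nom +15.500 → Σnom=32.540; wc +0.360/-0.030 → slack +2.010/-1.313; half-tol=0.195, Σhalf²=0.491390
  +I: nom +34.500 → Σnom=67.040; wc +0.340/-0.340 → slack +2.350/-1.653; half-tol=0.340, Σhalf²=0.606990
Nominal = 67.040. Worst-case = [67.040 - 1.653, 67.040 + 2.350] = [65.387, 69.390]. RSS = √0.606990 = 0.779.

nominal=67.040 wc=[65.387,69.390] rss=0.779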